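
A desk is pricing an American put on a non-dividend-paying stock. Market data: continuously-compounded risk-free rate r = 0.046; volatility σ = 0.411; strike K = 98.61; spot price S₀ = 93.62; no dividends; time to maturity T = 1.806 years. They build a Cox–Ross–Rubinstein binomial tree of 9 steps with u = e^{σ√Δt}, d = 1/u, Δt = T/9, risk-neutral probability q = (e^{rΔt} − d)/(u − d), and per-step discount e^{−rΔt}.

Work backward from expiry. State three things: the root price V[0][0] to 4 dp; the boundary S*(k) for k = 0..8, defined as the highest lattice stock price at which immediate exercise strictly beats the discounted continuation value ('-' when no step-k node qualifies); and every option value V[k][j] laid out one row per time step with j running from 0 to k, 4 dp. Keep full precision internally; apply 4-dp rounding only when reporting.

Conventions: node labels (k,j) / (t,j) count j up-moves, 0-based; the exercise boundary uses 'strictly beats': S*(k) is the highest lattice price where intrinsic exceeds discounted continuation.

price = 20.0923
boundary = - - - 53.8882 44.8265 53.8882 64.7816 53.8882 64.7816
tree:
20.0923
27.0152 12.9556
35.3009 18.5310 7.1456
44.7218 25.7430 11.0499 3.0398
53.7835 34.5797 16.6353 5.1921 0.7589
61.3213 44.7218 24.2239 8.7080 1.4706 0.0000
67.5917 53.7835 33.8284 14.2522 2.8496 0.0000 0.0000
72.8076 61.3213 44.7218 22.5373 5.5217 0.0000 0.0000 0.0000
77.1464 67.5917 53.7835 33.8284 10.6996 0.0000 0.0000 0.0000 0.0000
80.7557 72.8076 61.3213 44.7218 20.7328 0.0000 0.0000 0.0000 0.0000 0.0000

Δt=0.20067, u=1.20215, d=0.83184, q=0.47914, disc=e^(-rΔt)=0.99081
k=9 terminal: V=max(K-S,0) → 80.7557 72.8076 61.3213 44.7218 20.7328 0.0000 0.0000 0.0000 0.0000 0.0000
k=8: j=0 S=21.4636 intr=77.1464 cont=76.2404 V=77.1464[EX]; j=1 S=31.0183 intr=67.5917 cont=66.6856 V=67.5917[EX]; j=2 S=44.8265 intr=53.7835 cont=52.8774 V=53.7835[EX]; j=3 S=64.7816 intr=33.8284 cont=32.9223 V=33.8284[EX]; j=4 S=93.6200 intr=4.9900 cont=10.6996 V=10.6996[hold]; j=5 S=135.2961 intr=0.0000 cont=0.0000 V=0.0000[hold]; j=6 S=195.5249 intr=0.0000 cont=0.0000 V=0.0000[hold]; j=7 S=282.5652 intr=0.0000 cont=0.0000 V=0.0000[hold]; j=8 S=408.3526 intr=0.0000 cont=0.0000 V=0.0000[hold]  S*(8)=64.7816
k=7: j=0 S=25.8024 intr=72.8076 cont=71.9015 V=72.8076[EX]; j=1 S=37.2887 intr=61.3213 cont=60.4153 V=61.3213[EX]; j=2 S=53.8882 intr=44.7218 cont=43.8158 V=44.7218[EX]; j=3 S=77.8772 intr=20.7328 cont=22.5373 V=22.5373[hold]; j=4 S=112.5452 intr=0.0000 cont=5.5217 V=5.5217[hold]; j=5 S=162.6461 intr=0.0000 cont=0.0000 V=0.0000[hold]; j=6 S=235.0500 intr=0.0000 cont=0.0000 V=0.0000[hold]; j=7 S=339.6855 intr=0.0000 cont=0.0000 V=0.0000[hold]  S*(7)=53.8882
k=6: j=0 S=31.0183 intr=67.5917 cont=66.6856 V=67.5917[EX]; j=1 S=44.8265 intr=53.7835 cont=52.8774 V=53.7835[EX]; j=2 S=64.7816 intr=33.8284 cont=33.7790 V=33.8284[EX]; j=3 S=93.6200 intr=4.9900 cont=14.2522 V=14.2522[hold]; j=4 S=135.2961 intr=0.0000 cont=2.8496 V=2.8496[hold]; j=5 S=195.5249 intr=0.0000 cont=0.0000 V=0.0000[hold]; j=6 S=282.5652 intr=0.0000 cont=0.0000 V=0.0000[hold]  S*(6)=64.7816
k=5: j=0 S=37.2887 intr=61.3213 cont=60.4153 V=61.3213[EX]; j=1 S=53.8882 intr=44.7218 cont=43.8158 V=44.7218[EX]; j=2 S=77.8772 intr=20.7328 cont=24.2239 V=24.2239[hold]; j=3 S=112.5452 intr=0.0000 cont=8.7080 V=8.7080[hold]; j=4 S=162.6461 intr=0.0000 cont=1.4706 V=1.4706[hold]; j=5 S=235.0500 intr=0.0000 cont=0.0000 V=0.0000[hold]  S*(5)=53.8882
k=4: j=0 S=44.8265 intr=53.7835 cont=52.8774 V=53.7835[EX]; j=1 S=64.7816 intr=33.8284 cont=34.5797 V=34.5797[hold]; j=2 S=93.6200 intr=4.9900 cont=16.6353 V=16.6353[hold]; j=3 S=135.2961 intr=0.0000 cont=5.1921 V=5.1921[hold]; j=4 S=195.5249 intr=0.0000 cont=0.7589 V=0.7589[hold]  S*(4)=44.8265
k=3: j=0 S=53.8882 intr=44.7218 cont=44.1724 V=44.7218[EX]; j=1 S=77.8772 intr=20.7328 cont=25.7430 V=25.7430[hold]; j=2 S=112.5452 intr=0.0000 cont=11.0499 V=11.0499[hold]; j=3 S=162.6461 intr=0.0000 cont=3.0398 V=3.0398[hold]  S*(3)=53.8882
k=2: j=0 S=64.7816 intr=33.8284 cont=35.3009 V=35.3009[hold]; j=1 S=93.6200 intr=4.9900 cont=18.5310 V=18.5310[hold]; j=2 S=135.2961 intr=0.0000 cont=7.1456 V=7.1456[hold]  S*(2)=-
k=1: j=0 S=77.8772 intr=20.7328 cont=27.0152 V=27.0152[hold]; j=1 S=112.5452 intr=0.0000 cont=12.9556 V=12.9556[hold]  S*(1)=-
k=0: j=0 S=93.6200 intr=4.9900 cont=20.0923 V=20.0923[hold]  S*(0)=-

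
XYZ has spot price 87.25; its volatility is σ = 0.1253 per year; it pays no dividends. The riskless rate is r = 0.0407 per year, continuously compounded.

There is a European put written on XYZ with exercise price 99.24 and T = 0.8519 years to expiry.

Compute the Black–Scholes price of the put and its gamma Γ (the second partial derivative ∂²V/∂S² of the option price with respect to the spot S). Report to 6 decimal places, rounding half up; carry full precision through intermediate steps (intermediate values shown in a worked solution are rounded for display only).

price = 9.848067
Γ = 0.029715

σ√T = 0.1253·√0.8519 = 0.115650
d₁ = (ln(S/K) + (r+σ²/2)T) / (σ√T) = (ln(87.25/99.24) + (0.0407+0.1253²/2)·0.8519) / 0.115650 = (-0.128764 + 0.041360) / 0.115650 = -0.755762
d₂ = d₁ − σ√T = -0.755762 − 0.115650 = -0.871412
e^{−rT} = 0.965922
N(−d₁) = 0.775104,  N(−d₂) = 0.808235
Put price V = K·e^{−rT}·N(−d₂) − S·N(−d₁) = 77.475893 − 67.627826 = 9.848067
φ(d₁) = (1/√(2π))·e^{−d₁²/2} = 0.299834
Γ = φ(d₁) / (S·σ·√T) = 0.029715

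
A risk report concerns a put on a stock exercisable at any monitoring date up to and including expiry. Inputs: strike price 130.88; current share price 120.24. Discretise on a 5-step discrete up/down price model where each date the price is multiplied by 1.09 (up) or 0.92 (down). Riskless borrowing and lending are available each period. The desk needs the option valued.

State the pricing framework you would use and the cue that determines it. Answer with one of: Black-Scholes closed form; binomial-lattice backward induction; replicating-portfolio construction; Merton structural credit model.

Key observation: an American put (K = 130.88, S₀ = 120.24) on a 5-date tree has no closed form — the optimal stopping decision is embedded and must be resolved recursively from expiry.

framework: binomial-lattice backward induction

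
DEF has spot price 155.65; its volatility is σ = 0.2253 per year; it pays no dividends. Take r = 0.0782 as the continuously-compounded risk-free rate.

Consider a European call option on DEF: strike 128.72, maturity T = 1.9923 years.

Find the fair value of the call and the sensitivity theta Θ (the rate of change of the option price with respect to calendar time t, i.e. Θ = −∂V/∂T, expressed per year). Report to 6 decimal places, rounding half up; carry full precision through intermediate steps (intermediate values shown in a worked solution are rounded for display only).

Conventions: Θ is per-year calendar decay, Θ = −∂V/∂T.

σ√T = 0.2253·√1.9923 = 0.318008
d₁ = (ln(S/K) + (r+σ²/2)T) / (σ√T) = (ln(155.65/128.72) + (0.0782+0.2253²/2)·1.9923) / 0.318008 = (0.189970 + 0.206363) / 0.318008 = 1.246297
d₂ = d₁ − σ√T = 1.246297 − 0.318008 = 0.928289
e^{−rT} = 0.855732
N(d₁) = 0.893672,  N(d₂) = 0.823371
Call price V = S·N(d₁) − K·e^{−rT}·N(d₂) = 139.100098 − 90.694196 = 48.405902
φ(d₁) = (1/√(2π))·e^{−d₁²/2} = 0.183495
Θ = −S·φ(d₁)·σ/(2√T) − r·K·e^{−rT}·N(d₂) = −2.279437 − 7.092286 = -9.371723

price = 48.405902
Θ = -9.371723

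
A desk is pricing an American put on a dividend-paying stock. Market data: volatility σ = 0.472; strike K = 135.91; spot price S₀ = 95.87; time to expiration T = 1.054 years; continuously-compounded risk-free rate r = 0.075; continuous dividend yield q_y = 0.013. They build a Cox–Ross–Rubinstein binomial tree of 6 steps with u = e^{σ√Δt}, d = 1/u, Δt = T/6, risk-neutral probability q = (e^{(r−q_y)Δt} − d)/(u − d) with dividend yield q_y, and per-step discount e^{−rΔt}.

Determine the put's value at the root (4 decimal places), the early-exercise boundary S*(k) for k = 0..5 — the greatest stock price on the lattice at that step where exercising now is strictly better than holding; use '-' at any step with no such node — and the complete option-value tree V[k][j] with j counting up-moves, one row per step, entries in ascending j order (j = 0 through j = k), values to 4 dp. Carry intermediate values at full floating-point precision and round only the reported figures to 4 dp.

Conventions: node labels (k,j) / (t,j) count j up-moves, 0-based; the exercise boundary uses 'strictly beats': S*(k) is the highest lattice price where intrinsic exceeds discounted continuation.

price = 43.0999
boundary = - 78.6624 64.5434 78.6624 95.8700 78.6624
tree:
43.0999
57.2476 28.8578
71.3666 41.5769 15.7796
82.9514 57.2476 25.6306 5.4681
92.4569 71.3666 40.0400 10.6183 0.0000
100.2562 82.9514 57.2476 20.6193 0.0000 0.0000
106.6557 92.4569 71.3666 40.0400 0.0000 0.0000 0.0000

Δt=0.17567  u=1.21875  d=0.82051  q=0.47820  discount=0.98691
step 6 (expiry): payoffs max(K−S,0) = 106.6557 92.4569 71.3666 40.0400 0.0000 0.0000 0.0000
step 5: (k=5,j=0): S=35.6538, K−S=100.2562, hold=98.5587 ⇒ V=100.2562 exercise | (k=5,j=1): S=52.9586, K−S=82.9514, hold=81.2933 ⇒ V=82.9514 exercise | (k=5,j=2): S=78.6624, K−S=57.2476, hold=55.6481 ⇒ V=57.2476 exercise | (k=5,j=3): S=116.8418, K−S=19.0682, hold=20.6193 ⇒ V=20.6193 continue | (k=5,j=4): S=173.5517, K−S=0.0000, hold=0.0000 ⇒ V=0.0000 continue | (k=5,j=5): S=257.7862, K−S=0.0000, hold=0.0000 ⇒ V=0.0000 continue  boundary S*=78.6624
step 4: (k=4,j=0): S=43.4531, K−S=92.4569, hold=90.7771 ⇒ V=92.4569 exercise | (k=4,j=1): S=64.5434, K−S=71.3666, hold=69.7349 ⇒ V=71.3666 exercise | (k=4,j=2): S=95.8700, K−S=40.0400, hold=39.2118 ⇒ V=40.0400 exercise | (k=4,j=3): S=142.4012, K−S=0.0000, hold=10.6183 ⇒ V=10.6183 continue | (k=4,j=4): S=211.5165, K−S=0.0000, hold=0.0000 ⇒ V=0.0000 continue  boundary S*=95.8700
step 3: (k=3,j=0): S=52.9586, K−S=82.9514, hold=81.2933 ⇒ V=82.9514 exercise | (k=3,j=1): S=78.6624, K−S=57.2476, hold=55.6481 ⇒ V=57.2476 exercise | (k=3,j=2): S=116.8418, K−S=19.0682, hold=25.6306 ⇒ V=25.6306 continue | (k=3,j=3): S=173.5517, K−S=0.0000, hold=5.4681 ⇒ V=5.4681 continue  boundary S*=78.6624
step 2: (k=2,j=0): S=64.5434, K−S=71.3666, hold=69.7349 ⇒ V=71.3666 exercise | (k=2,j=1): S=95.8700, K−S=40.0400, hold=41.5769 ⇒ V=41.5769 continue | (k=2,j=2): S=142.4012, K−S=0.0000, hold=15.7796 ⇒ V=15.7796 continue  boundary S*=64.5434
step 1: (k=1,j=0): S=78.6624, K−S=57.2476, hold=56.3735 ⇒ V=57.2476 exercise | (k=1,j=1): S=116.8418, K−S=19.0682, hold=28.8578 ⇒ V=28.8578 continue  boundary S*=78.6624
step 0: (k=0,j=0): S=95.8700, K−S=40.0400, hold=43.0999 ⇒ V=43.0999 continue  boundary S*=-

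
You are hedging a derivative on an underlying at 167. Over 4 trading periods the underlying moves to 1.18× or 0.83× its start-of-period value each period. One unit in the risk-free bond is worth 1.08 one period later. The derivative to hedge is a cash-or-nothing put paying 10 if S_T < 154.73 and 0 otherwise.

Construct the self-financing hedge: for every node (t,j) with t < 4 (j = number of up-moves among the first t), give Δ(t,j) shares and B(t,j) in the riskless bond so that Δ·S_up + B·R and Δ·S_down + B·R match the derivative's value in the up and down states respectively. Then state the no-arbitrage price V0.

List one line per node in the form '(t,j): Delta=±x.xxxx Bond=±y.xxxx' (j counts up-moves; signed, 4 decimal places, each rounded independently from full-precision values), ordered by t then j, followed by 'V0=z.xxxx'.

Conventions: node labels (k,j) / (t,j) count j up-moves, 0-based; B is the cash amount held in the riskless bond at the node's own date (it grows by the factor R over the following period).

(0,0): Delta=-0.0238 Bond=4.5063
(1,0): Delta=-0.0721 Bond=11.5719
(1,1): Delta=-0.0101 Bond=2.1848
(2,0): Delta=-0.1643 Bond=23.0957
(2,1): Delta=-0.0462 Bond=8.2584
(2,2): Delta=0.0000 Bond=0.0000
(3,0): Delta=0.0000 Bond=9.2593
(3,1): Delta=-0.2105 Bond=31.2169
(3,2): Delta=0.0000 Bond=0.0000
(3,3): Delta=0.0000 Bond=0.0000
V0=0.5388

Since d<R<u, set p* = (R−d)/(u−d) = 0.7143; price each node as the discounted p*-expectation of its children.
At maturity the claim pays: V(4,0)=10.0000, V(4,1)=10.0000, V(4,2)=0.0000, V(4,3)=0.0000, V(4,4)=0.0000
Node (3,0) S=95.4884: V=(p*·10.0000+(1−p*)·10.0000)/1.08=9.2593; Δ=(10.0000−10.0000)/(112.6763−79.2554)=0.0000; B=V−Δ·S=9.2593
Node (3,1) S=135.7546: V=(p*·0.0000+(1−p*)·10.0000)/1.08=2.6455; Δ=(0.0000−10.0000)/(160.1905−112.6763)=-0.2105; B=V−Δ·S=31.2169
Node (3,2) S=193.0006: V=(p*·0.0000+(1−p*)·0.0000)/1.08=0.0000; Δ=(0.0000−0.0000)/(227.7407−160.1905)=0.0000; B=V−Δ·S=0.0000
Node (3,3) S=274.3863: V=(p*·0.0000+(1−p*)·0.0000)/1.08=0.0000; Δ=(0.0000−0.0000)/(323.7759−227.7407)=0.0000; B=V−Δ·S=0.0000
Node (2,0) S=115.0463: V=(p*·2.6455+(1−p*)·9.2593)/1.08=4.1992; Δ=(2.6455−9.2593)/(135.7546−95.4884)=-0.1643; B=V−Δ·S=23.0957
Node (2,1) S=163.5598: V=(p*·0.0000+(1−p*)·2.6455)/1.08=0.6999; Δ=(0.0000−2.6455)/(193.0006−135.7546)=-0.0462; B=V−Δ·S=8.2584
Node (2,2) S=232.5308: V=(p*·0.0000+(1−p*)·0.0000)/1.08=0.0000; Δ=(0.0000−0.0000)/(274.3863−193.0006)=0.0000; B=V−Δ·S=0.0000
Node (1,0) S=138.6100: V=(p*·0.6999+(1−p*)·4.1992)/1.08=1.5738; Δ=(0.6999−4.1992)/(163.5598−115.0463)=-0.0721; B=V−Δ·S=11.5719
Node (1,1) S=197.0600: V=(p*·0.0000+(1−p*)·0.6999)/1.08=0.1852; Δ=(0.0000−0.6999)/(232.5308−163.5598)=-0.0101; B=V−Δ·S=2.1848
Node (0,0) S=167.0000: V=(p*·0.1852+(1−p*)·1.5738)/1.08=0.5388; Δ=(0.1852−1.5738)/(197.0600−138.6100)=-0.0238; B=V−Δ·S=4.5063
Verification: the root portfolio costs Δ(0,0)·S0 + B(0,0) = 0.5388, matching V0.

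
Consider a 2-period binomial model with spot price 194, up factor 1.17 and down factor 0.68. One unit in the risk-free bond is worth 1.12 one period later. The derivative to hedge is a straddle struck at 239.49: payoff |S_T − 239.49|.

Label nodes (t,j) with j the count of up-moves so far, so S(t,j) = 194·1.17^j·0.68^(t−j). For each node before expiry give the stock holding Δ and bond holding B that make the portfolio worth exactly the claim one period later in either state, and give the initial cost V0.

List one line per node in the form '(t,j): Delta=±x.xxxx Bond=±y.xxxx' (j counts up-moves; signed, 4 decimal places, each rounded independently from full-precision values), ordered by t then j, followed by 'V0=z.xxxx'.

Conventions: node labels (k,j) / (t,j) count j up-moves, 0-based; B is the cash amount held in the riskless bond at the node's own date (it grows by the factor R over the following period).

(0,0): Delta=-0.5601 Bond=139.1099
(1,0): Delta=-1.0000 Bond=213.8304
(1,1): Delta=-0.5311 Bond=149.2090
V0=30.4441

Risk-neutral probability p* = (R−d)/(u−d) = (1.12−0.68)/(1.17−0.68) = 0.8980.
Terminal payoffs: V(2,0)=149.7844, V(2,1)=85.1436, V(2,2)=26.0766
Node (1,0) S=131.9200: V=(p*·85.1436+(1−p*)·149.7844)/1.12=81.9104; Δ=(85.1436−149.7844)/(154.3464−89.7056)=-1.0000; B=V−Δ·S=213.8304
Node (1,1) S=226.9800: V=(p*·26.0766+(1−p*)·85.1436)/1.12=28.6641; Δ=(26.0766−85.1436)/(265.5666−154.3464)=-0.5311; B=V−Δ·S=149.2090
Node (0,0) S=194.0000: V=(p*·28.6641+(1−p*)·81.9104)/1.12=30.4441; Δ=(28.6641−81.9104)/(226.9800−131.9200)=-0.5601; B=V−Δ·S=139.1099
Verification: the root portfolio costs Δ(0,0)·S0 + B(0,0) = 30.4441, matching V0.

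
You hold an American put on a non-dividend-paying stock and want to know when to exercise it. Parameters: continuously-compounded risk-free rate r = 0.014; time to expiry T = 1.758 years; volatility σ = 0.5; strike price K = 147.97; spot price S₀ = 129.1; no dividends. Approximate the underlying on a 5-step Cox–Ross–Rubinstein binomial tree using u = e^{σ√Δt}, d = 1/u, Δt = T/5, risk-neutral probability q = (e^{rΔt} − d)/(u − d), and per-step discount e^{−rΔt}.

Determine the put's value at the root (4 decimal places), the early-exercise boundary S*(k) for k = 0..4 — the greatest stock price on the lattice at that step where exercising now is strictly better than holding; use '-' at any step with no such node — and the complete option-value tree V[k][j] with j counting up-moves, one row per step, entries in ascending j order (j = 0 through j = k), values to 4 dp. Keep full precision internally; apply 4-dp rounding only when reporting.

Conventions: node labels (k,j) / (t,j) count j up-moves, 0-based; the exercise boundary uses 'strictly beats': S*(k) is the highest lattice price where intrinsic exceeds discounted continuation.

price = 44.9971
boundary = - - - 53.0455 71.3522
tree:
44.9971
60.2571 25.6568
77.5188 38.4862 9.2588
94.9245 55.7563 16.4570 0.0000
108.5344 76.6178 29.2515 0.0000 0.0000
118.6523 94.9245 51.9931 0.0000 0.0000 0.0000

Δt=0.35160, u=1.34511, d=0.74343, q=0.43462, disc=e^(-rΔt)=0.99509
k=5 terminal: V=max(K-S,0) → 118.6523 94.9245 51.9931 0.0000 0.0000 0.0000
k=4: j=0 S=39.4356 intr=108.5344 cont=107.8078 V=108.5344[EX]; j=1 S=71.3522 intr=76.6178 cont=75.8912 V=76.6178[EX]; j=2 S=129.1000 intr=18.8700 cont=29.2515 V=29.2515[hold]; j=3 S=233.5850 intr=0.0000 cont=0.0000 V=0.0000[hold]; j=4 S=422.6332 intr=0.0000 cont=0.0000 V=0.0000[hold]  S*(4)=71.3522
k=3: j=0 S=53.0455 intr=94.9245 cont=94.1980 V=94.9245[EX]; j=1 S=95.9769 intr=51.9931 cont=55.7563 V=55.7563[hold]; j=2 S=173.6543 intr=0.0000 cont=16.4570 V=16.4570[hold]; j=3 S=314.1986 intr=0.0000 cont=0.0000 V=0.0000[hold]  S*(3)=53.0455
k=2: j=0 S=71.3522 intr=76.6178 cont=77.5188 V=77.5188[hold]; j=1 S=129.1000 intr=18.8700 cont=38.4862 V=38.4862[hold]; j=2 S=233.5850 intr=0.0000 cont=9.2588 V=9.2588[hold]  S*(2)=-
k=1: j=0 S=95.9769 intr=51.9931 cont=60.2571 V=60.2571[hold]; j=1 S=173.6543 intr=0.0000 cont=25.6568 V=25.6568[hold]  S*(1)=-
k=0: j=0 S=129.1000 intr=18.8700 cont=44.9971 V=44.9971[hold]  S*(0)=-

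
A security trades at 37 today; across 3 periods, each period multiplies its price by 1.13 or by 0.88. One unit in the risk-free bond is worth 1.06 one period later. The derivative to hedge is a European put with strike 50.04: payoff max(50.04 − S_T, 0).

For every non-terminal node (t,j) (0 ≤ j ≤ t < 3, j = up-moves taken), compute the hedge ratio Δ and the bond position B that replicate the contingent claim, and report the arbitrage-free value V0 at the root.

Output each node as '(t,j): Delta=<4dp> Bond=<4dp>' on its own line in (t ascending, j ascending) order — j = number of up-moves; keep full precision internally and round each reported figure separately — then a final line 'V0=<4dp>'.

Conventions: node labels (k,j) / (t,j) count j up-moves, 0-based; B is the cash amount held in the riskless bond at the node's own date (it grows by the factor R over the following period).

(0,0): Delta=-0.8330 Bond=36.8863
(1,0): Delta=-1.0000 Bond=44.5354
(1,1): Delta=-0.7825 Bond=36.9855
(2,0): Delta=-1.0000 Bond=47.2075
(2,1): Delta=-1.0000 Bond=47.2075
(2,2): Delta=-0.7166 Bond=36.0924
V0=6.0635

Since d<R<u, set p* = (R−d)/(u−d) = 0.7200; price each node as the discounted p*-expectation of its children.
Terminal payoffs: V(3,0)=24.8255, V(3,1)=17.6623, V(3,2)=8.4641, V(3,3)=0.0000
  t=2,j=0: stock 28.6528 → up 32.3777 (V=17.6623), down 25.2145 (V=24.8255). Price 18.5547; hedge Δ=-1.0000, bond B=47.2075.
  t=2,j=1: stock 36.7928 → up 41.5759 (V=8.4641), down 32.3777 (V=17.6623). Price 10.4147; hedge Δ=-1.0000, bond B=47.2075.
  t=2,j=2: stock 47.2453 → up 53.3872 (V=0.0000), down 41.5759 (V=8.4641). Price 2.2358; hedge Δ=-0.7166, bond B=36.0924.
  t=1,j=0: stock 32.5600 → up 36.7928 (V=10.4147), down 28.6528 (V=18.5547). Price 11.9754; hedge Δ=-1.0000, bond B=44.5354.
  t=1,j=1: stock 41.8100 → up 47.2453 (V=2.2358), down 36.7928 (V=10.4147). Price 4.2697; hedge Δ=-0.7825, bond B=36.9855.
  t=0,j=0: stock 37.0000 → up 41.8100 (V=4.2697), down 32.5600 (V=11.9754). Price 6.0635; hedge Δ=-0.8330, bond B=36.8863.
Sanity check at the root: Δ(0,0)·S0 + B(0,0) reproduces V0 = 6.0635.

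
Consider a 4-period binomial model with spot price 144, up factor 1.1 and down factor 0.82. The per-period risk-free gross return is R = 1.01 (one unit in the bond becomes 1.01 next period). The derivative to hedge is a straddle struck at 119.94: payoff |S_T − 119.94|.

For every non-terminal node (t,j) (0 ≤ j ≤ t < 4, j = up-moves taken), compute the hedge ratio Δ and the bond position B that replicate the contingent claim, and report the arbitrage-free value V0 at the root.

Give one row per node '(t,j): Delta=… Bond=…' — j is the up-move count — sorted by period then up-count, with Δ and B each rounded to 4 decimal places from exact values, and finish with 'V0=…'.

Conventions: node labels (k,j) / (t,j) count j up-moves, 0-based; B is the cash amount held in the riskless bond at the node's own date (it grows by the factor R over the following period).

(0,0): Delta=0.6030 Bond=-49.7976
(1,0): Delta=0.0164 Bond=18.9716
(1,1): Delta=0.8102 Bond=-83.1064
(2,0): Delta=-1.0000 Bond=117.5767
(2,1): Delta=0.3753 Bond=-27.4564
(2,2): Delta=0.9637 Bond=-110.6916
(3,0): Delta=-1.0000 Bond=118.7525
(3,1): Delta=-1.0000 Bond=118.7525
(3,2): Delta=0.8610 Bond=-97.1179
(3,3): Delta=1.0000 Bond=-118.7525
V0=37.0389

No-arbitrage ⇒ martingale measure with p* = (R−d)/(u−d) = 0.6786.
Terminal payoffs: V(4,0)=54.8345, V(4,1)=32.6033, V(4,2)=2.7810, V(4,3)=37.2245, V(4,4)=90.8904
Node (3,0) S=79.3970: V=(p*·32.6033+(1−p*)·54.8345)/1.01=39.3555; Δ=(32.6033−54.8345)/(87.3367−65.1055)=-1.0000; B=V−Δ·S=118.7525
Node (3,1) S=106.5082: V=(p*·2.7810+(1−p*)·32.6033)/1.01=12.2443; Δ=(2.7810−32.6033)/(117.1590−87.3367)=-1.0000; B=V−Δ·S=118.7525
Node (3,2) S=142.8768: V=(p*·37.2245+(1−p*)·2.7810)/1.01=25.8944; Δ=(37.2245−2.7810)/(157.1645−117.1590)=0.8610; B=V−Δ·S=-97.1179
Node (3,3) S=191.6640: V=(p*·90.8904+(1−p*)·37.2245)/1.01=72.9115; Δ=(90.8904−37.2245)/(210.8304−157.1645)=1.0000; B=V−Δ·S=-118.7525
Node (2,0) S=96.8256: V=(p*·12.2443+(1−p*)·39.3555)/1.01=20.7511; Δ=(12.2443−39.3555)/(106.5082−79.3970)=-1.0000; B=V−Δ·S=117.5767
Node (2,1) S=129.8880: V=(p*·25.8944+(1−p*)·12.2443)/1.01=21.2940; Δ=(25.8944−12.2443)/(142.8768−106.5082)=0.3753; B=V−Δ·S=-27.4564
Node (2,2) S=174.2400: V=(p*·72.9115+(1−p*)·25.8944)/1.01=57.2266; Δ=(72.9115−25.8944)/(191.6640−142.8768)=0.9637; B=V−Δ·S=-110.6916
Node (1,0) S=118.0800: V=(p*·21.2940+(1−p*)·20.7511)/1.01=20.9104; Δ=(21.2940−20.7511)/(129.8880−96.8256)=0.0164; B=V−Δ·S=18.9716
Node (1,1) S=158.4000: V=(p*·57.2266+(1−p*)·21.2940)/1.01=45.2246; Δ=(57.2266−21.2940)/(174.2400−129.8880)=0.8102; B=V−Δ·S=-83.1064
Node (0,0) S=144.0000: V=(p*·45.2246+(1−p*)·20.9104)/1.01=37.0389; Δ=(45.2246−20.9104)/(158.4000−118.0800)=0.6030; B=V−Δ·S=-49.7976
Check: Δ(0,0)·S0 + B(0,0) = 37.0389 = V0.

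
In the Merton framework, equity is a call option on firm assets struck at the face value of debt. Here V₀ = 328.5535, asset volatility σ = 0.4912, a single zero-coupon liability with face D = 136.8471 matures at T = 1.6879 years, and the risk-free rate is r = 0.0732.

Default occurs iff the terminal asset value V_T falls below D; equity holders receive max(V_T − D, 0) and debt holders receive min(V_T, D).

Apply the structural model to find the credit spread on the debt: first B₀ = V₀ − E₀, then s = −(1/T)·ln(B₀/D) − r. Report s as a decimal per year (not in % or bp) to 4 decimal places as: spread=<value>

With assets at 328.5535 and a single debt payment of 136.8471 at 1.6879 years:
d₁ = [ln(V₀/D) + (r + σ²/2)T] / (σ√T)
   = [ln(328.5535/136.8471) + (0.0732 + 0.5·0.4912²)·1.6879] / (0.4912·√1.6879)
   = [0.875835 + 0.327180] / 0.638163 = 1.885123
d₂ = d₁ − σ√T = 1.885123 − 0.638163 = 1.246960
N(d₁) = 0.970293,  N(d₂) = 0.893794,  e^(−rT) = 0.883774
E₀ = V₀·N(d₁) − D·e^(−rT)·N(d₂)
   = 328.5535·0.970293 − 136.8471·0.883774·0.893794 = 210.696188
B₀ = V₀ − E₀ = 328.5535 − 210.696188 = 117.857312
spread = −(1/T)·ln(B₀/D) − r = −(1/1.6879)·ln(117.857312/136.8471) − 0.0732 = 0.01530617

spread=0.0153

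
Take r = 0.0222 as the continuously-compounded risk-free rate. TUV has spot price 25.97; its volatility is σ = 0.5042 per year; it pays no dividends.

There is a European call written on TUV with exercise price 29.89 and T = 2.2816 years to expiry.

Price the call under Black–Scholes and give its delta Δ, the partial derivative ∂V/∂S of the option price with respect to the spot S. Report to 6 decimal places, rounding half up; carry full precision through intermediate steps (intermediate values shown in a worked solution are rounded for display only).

price = 6.897943
Δ = 0.603615

σ√T = 0.5042·√2.2816 = 0.761592
d₁ = (ln(S/K) + (r+σ²/2)T) / (σ√T) = (ln(25.97/29.89) + (0.0222+0.5042²/2)·2.2816) / 0.761592 = (-0.140582 + 0.340663) / 0.761592 = 0.262714
d₂ = d₁ − σ√T = 0.262714 − 0.761592 = -0.498878
e^{−rT} = 0.950610
N(d₁) = 0.603615,  N(d₂) = 0.308933
Call price V = S·N(d₁) − K·e^{−rT}·N(d₂) = 15.675869 − 8.777926 = 6.897943
Δ = N(d₁) = 0.603615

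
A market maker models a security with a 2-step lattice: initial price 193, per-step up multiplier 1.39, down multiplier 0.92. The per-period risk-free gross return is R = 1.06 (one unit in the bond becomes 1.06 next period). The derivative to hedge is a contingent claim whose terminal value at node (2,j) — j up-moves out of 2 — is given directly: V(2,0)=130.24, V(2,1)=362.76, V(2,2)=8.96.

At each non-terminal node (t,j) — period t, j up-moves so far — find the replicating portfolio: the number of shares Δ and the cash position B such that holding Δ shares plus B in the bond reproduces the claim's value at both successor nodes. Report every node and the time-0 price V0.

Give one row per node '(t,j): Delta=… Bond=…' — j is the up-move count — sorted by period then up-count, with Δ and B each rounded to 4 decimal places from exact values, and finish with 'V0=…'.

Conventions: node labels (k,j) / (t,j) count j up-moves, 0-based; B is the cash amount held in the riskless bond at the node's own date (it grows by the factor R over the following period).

Since d<R<u, set p* = (R−d)/(u−d) = 0.2979; price each node as the discounted p*-expectation of its children.
Expiry values: V(2,0)=130.2400, V(2,1)=362.7600, V(2,2)=8.9600
(1,0): S=177.5600. Δ = (V_up−V_dn)/(S_up−S_dn) = (362.7600−130.2400)/(246.8084−163.3552) = 2.7862. V = [p*·362.7600 + (1−p*)·130.2400]/1.06 = 188.2088. B = V − Δ·S = -306.5147.
(1,1): S=268.2700. Δ = (V_up−V_dn)/(S_up−S_dn) = (8.9600−362.7600)/(372.8953−246.8084) = -2.8060. V = [p*·8.9600 + (1−p*)·362.7600]/1.06 = 242.8045. B = V − Δ·S = 995.5705.
(0,0): S=193.0000. Δ = (V_up−V_dn)/(S_up−S_dn) = (242.8045−188.2088)/(268.2700−177.5600) = 0.6019. V = [p*·242.8045 + (1−p*)·188.2088]/1.06 = 192.8975. B = V − Δ·S = 76.7363.
As a check, the time-0 holding Δ(0,0)·S0 + B(0,0) comes to 192.8975 — exactly V0.

(0,0): Delta=0.6019 Bond=76.7363
(1,0): Delta=2.7862 Bond=-306.5147
(1,1): Delta=-2.8060 Bond=995.5705
V0=192.8975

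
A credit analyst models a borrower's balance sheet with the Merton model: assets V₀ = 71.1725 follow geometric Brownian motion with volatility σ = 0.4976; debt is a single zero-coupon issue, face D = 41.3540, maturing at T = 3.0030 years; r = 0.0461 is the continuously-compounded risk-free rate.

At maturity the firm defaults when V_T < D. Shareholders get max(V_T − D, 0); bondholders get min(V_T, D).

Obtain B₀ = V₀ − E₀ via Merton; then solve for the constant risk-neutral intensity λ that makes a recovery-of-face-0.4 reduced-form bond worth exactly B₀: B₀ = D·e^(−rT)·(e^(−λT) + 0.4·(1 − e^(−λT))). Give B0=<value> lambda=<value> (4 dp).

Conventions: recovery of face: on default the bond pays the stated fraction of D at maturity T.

B0=30.9513 lambda=0.0888

With assets at 71.1725 and a single debt payment of 41.3540 at 3.0030 years:
d₁ = [ln(V₀/D) + (r + σ²/2)T] / (σ√T)
   = [ln(71.1725/41.3540) + (0.0461 + 0.5·0.4976²)·3.0030] / (0.4976·√3.0030)
   = [0.542937 + 0.510218] / 0.862299 = 1.221334
d₂ = d₁ − σ√T = 1.221334 − 0.862299 = 0.359035
N(d₁) = 0.889020,  N(d₂) = 0.640216,  e^(−rT) = 0.870717
E₀ = V₀·N(d₁) − D·e^(−rT)·N(d₂)
   = 71.1725·0.889020 − 41.3540·0.870717·0.640216 = 40.221151
B₀ = V₀ − E₀ = 71.1725 − 40.221151 = 30.951349
e^(−λT) = (B₀·e^(rT)/D − 0.4)/(1 − 0.4) = (30.9513·1.148479/41.3540 − 0.4)/0.6 = 0.76596026
λ = −ln(0.76596026)/3.0030 = 0.088786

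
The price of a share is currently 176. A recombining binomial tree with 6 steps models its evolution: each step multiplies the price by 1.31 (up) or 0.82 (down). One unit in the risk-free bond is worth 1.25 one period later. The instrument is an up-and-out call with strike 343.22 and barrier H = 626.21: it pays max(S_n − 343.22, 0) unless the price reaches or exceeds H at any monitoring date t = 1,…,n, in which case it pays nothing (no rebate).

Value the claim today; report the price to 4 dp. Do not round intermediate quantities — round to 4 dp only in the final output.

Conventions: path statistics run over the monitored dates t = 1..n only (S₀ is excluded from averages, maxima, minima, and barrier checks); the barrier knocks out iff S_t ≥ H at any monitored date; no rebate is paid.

No-arbitrage gives p* = (R−d)/(u−d) = 0.8776: enumerate every path, weight its payoff by its p*-probability, and discount by R^6.
Enumerate all 2^6 = 64 price paths (U = up ×1.31, D = down ×0.82); each path with k up-moves has probability p*^k·(1−p*)^(6−k).
DDDDDD: M=144.3200, payoff=0.0000, prob=0.000003
UDDDDD: M=230.5600, payoff=0.0000, prob=0.000024
DUDDDD: M=189.0592, payoff=0.0000, prob=0.000024
UUDDDD: M=302.0336, payoff=0.0000, prob=0.000173
DDUDDD: M=155.0285, payoff=0.0000, prob=0.000024
UDUDDD: M=247.6676, payoff=0.0000, prob=0.000173
DUUDDD: M=247.6676, payoff=0.0000, prob=0.000173
UUUDDD: M=395.6640, payoff=0.0000, prob=0.001241
DDDUDD: M=144.3200, payoff=0.0000, prob=0.000024
UDDUDD: M=230.5600, payoff=0.0000, prob=0.000173
DUDUDD: M=203.0874, payoff=0.0000, prob=0.000173
UUDUDD: M=324.4445, payoff=0.0000, prob=0.001241
DDUUDD: M=203.0874, payoff=0.0000, prob=0.000173
UDUUDD: M=324.4445, payoff=0.0000, prob=0.001241
DUUUDD: M=324.4445, payoff=0.0000, prob=0.001241
UUUUDD: M=518.3199, payoff=5.2983, prob=0.008892
DDDDUD: M=144.3200, payoff=0.0000, prob=0.000024
UDDDUD: M=230.5600, payoff=0.0000, prob=0.000173
DUDDUD: M=189.0592, payoff=0.0000, prob=0.000173
UUDDUD: M=302.0336, payoff=0.0000, prob=0.001241
DDUDUD: M=166.5317, payoff=0.0000, prob=0.000173
UDUDUD: M=266.0445, payoff=0.0000, prob=0.001241
DUUDUD: M=266.0445, payoff=0.0000, prob=0.001241
UUUDUD: M=425.0223, payoff=5.2983, prob=0.008892
DDDUUD: M=166.5317, payoff=0.0000, prob=0.000173
UDDUUD: M=266.0445, payoff=0.0000, prob=0.001241
DUDUUD: M=266.0445, payoff=0.0000, prob=0.001241
UUDUUD: M=425.0223, payoff=5.2983, prob=0.008892
DDUUUD: M=266.0445, payoff=0.0000, prob=0.001241
UDUUUD: M=425.0223, payoff=5.2983, prob=0.008892
DUUUUD: M=425.0223, payoff=5.2983, prob=0.008892
UUUUUD: M=678.9990, payoff=0.0000, prob=0.063726
DDDDDU: M=144.3200, payoff=0.0000, prob=0.000024
UDDDDU: M=230.5600, payoff=0.0000, prob=0.000173
DUDDDU: M=189.0592, payoff=0.0000, prob=0.000173
UUDDDU: M=302.0336, payoff=0.0000, prob=0.001241
DDUDDU: M=155.0285, payoff=0.0000, prob=0.000173
UDUDDU: M=247.6676, payoff=0.0000, prob=0.001241
DUUDDU: M=247.6676, payoff=0.0000, prob=0.001241
UUUDDU: M=395.6640, payoff=5.2983, prob=0.008892
DDDUDU: M=144.3200, payoff=0.0000, prob=0.000173
UDDUDU: M=230.5600, payoff=0.0000, prob=0.001241
DUDUDU: M=218.1565, payoff=0.0000, prob=0.001241
UUDUDU: M=348.5183, payoff=5.2983, prob=0.008892
DDUUDU: M=218.1565, payoff=0.0000, prob=0.001241
UDUUDU: M=348.5183, payoff=5.2983, prob=0.008892
DUUUDU: M=348.5183, payoff=5.2983, prob=0.008892
UUUUDU: M=556.7792, payoff=213.5592, prob=0.063726
DDDDUU: M=144.3200, payoff=0.0000, prob=0.000173
UDDDUU: M=230.5600, payoff=0.0000, prob=0.001241
DUDDUU: M=218.1565, payoff=0.0000, prob=0.001241
UUDDUU: M=348.5183, payoff=5.2983, prob=0.008892
DDUDUU: M=218.1565, payoff=0.0000, prob=0.001241
UDUDUU: M=348.5183, payoff=5.2983, prob=0.008892
DUUDUU: M=348.5183, payoff=5.2983, prob=0.008892
UUUDUU: M=556.7792, payoff=213.5592, prob=0.063726
DDDUUU: M=218.1565, payoff=0.0000, prob=0.001241
UDDUUU: M=348.5183, payoff=5.2983, prob=0.008892
DUDUUU: M=348.5183, payoff=5.2983, prob=0.008892
UUDUUU: M=556.7792, payoff=213.5592, prob=0.063726
DDUUUU: M=348.5183, payoff=5.2983, prob=0.008892
UDUUUU: M=556.7792, payoff=213.5592, prob=0.063726
DUUUUU: M=556.7792, payoff=213.5592, prob=0.063726
UUUUUU: M=889.4887, payoff=0.0000, prob=0.456703
Price = Σ prob·payoff / R^6 = 68.753112 / 3.814697 = 18.0232

price = 18.0232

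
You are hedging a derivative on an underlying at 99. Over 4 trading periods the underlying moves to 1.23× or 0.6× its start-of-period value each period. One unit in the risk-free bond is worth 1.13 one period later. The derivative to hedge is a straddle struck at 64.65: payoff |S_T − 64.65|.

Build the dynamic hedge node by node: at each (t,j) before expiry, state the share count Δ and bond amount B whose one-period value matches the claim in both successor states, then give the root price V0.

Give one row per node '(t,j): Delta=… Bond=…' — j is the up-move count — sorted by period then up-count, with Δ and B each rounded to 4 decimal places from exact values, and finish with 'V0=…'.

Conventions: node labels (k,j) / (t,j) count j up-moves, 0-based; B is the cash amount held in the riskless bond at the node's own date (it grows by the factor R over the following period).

Arbitrage-free pricing uses the up-move probability p* = (R−d)/(u−d) = 0.8413, discounting each step at R = 1.13.
Payoffs at expiry: V(4,0)=51.8196, V(4,1)=38.3477, V(4,2)=10.7302, V(4,3)=45.8855, V(4,4)=161.9478
Node (3,0) S=21.3840: V=(p*·38.3477+(1−p*)·51.8196)/1.13=35.8284; Δ=(38.3477−51.8196)/(26.3023−12.8304)=-1.0000; B=V−Δ·S=57.2124
Node (3,1) S=43.8372: V=(p*·10.7302+(1−p*)·38.3477)/1.13=13.3752; Δ=(10.7302−38.3477)/(53.9198−26.3023)=-1.0000; B=V−Δ·S=57.2124
Node (3,2) S=89.8663: V=(p*·45.8855+(1−p*)·10.7302)/1.13=35.6684; Δ=(45.8855−10.7302)/(110.5355−53.9198)=0.6209; B=V−Δ·S=-20.1336
Node (3,3) S=184.2258: V=(p*·161.9478+(1−p*)·45.8855)/1.13=127.0134; Δ=(161.9478−45.8855)/(226.5978−110.5355)=1.0000; B=V−Δ·S=-57.2124
Node (2,0) S=35.6400: V=(p*·13.3752+(1−p*)·35.8284)/1.13=14.9904; Δ=(13.3752−35.8284)/(43.8372−21.3840)=-1.0000; B=V−Δ·S=50.6304
Node (2,1) S=73.0620: V=(p*·35.6684+(1−p*)·13.3752)/1.13=28.4335; Δ=(35.6684−13.3752)/(89.8663−43.8372)=0.4843; B=V−Δ·S=-6.9526
Node (2,2) S=149.7771: V=(p*·127.0134+(1−p*)·35.6684)/1.13=99.5701; Δ=(127.0134−35.6684)/(184.2258−89.8663)=0.9681; B=V−Δ·S=-45.4220
Node (1,0) S=59.4000: V=(p*·28.4335+(1−p*)·14.9904)/1.13=23.2740; Δ=(28.4335−14.9904)/(73.0620−35.6400)=0.3592; B=V−Δ·S=1.9359
Node (1,1) S=121.7700: V=(p*·99.5701+(1−p*)·28.4335)/1.13=78.1226; Δ=(99.5701−28.4335)/(149.7771−73.0620)=0.9273; B=V−Δ·S=-34.7927
Node (0,0) S=99.0000: V=(p*·78.1226+(1−p*)·23.2740)/1.13=61.4305; Δ=(78.1226−23.2740)/(121.7700−59.4000)=0.8794; B=V−Δ·S=-25.6308
Verification: the root portfolio costs Δ(0,0)·S0 + B(0,0) = 61.4305, matching V0.

(0,0): Delta=0.8794 Bond=-25.6308
(1,0): Delta=0.3592 Bond=1.9359
(1,1): Delta=0.9273 Bond=-34.7927
(2,0): Delta=-1.0000 Bond=50.6304
(2,1): Delta=0.4843 Bond=-6.9526
(2,2): Delta=0.9681 Bond=-45.4220
(3,0): Delta=-1.0000 Bond=57.2124
(3,1): Delta=-1.0000 Bond=57.2124
(3,2): Delta=0.6209 Bond=-20.1336
(3,3): Delta=1.0000 Bond=-57.2124
V0=61.4305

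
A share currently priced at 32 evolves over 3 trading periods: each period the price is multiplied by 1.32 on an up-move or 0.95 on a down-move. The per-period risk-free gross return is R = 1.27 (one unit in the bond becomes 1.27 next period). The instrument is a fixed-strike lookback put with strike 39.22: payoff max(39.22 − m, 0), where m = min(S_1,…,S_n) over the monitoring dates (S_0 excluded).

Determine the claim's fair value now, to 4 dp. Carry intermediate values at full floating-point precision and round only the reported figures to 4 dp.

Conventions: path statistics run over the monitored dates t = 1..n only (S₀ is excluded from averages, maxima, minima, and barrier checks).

price = 0.6056

No-arbitrage gives p* = (R−d)/(u−d) = 0.8649: enumerate every path, weight its payoff by its p*-probability, and discount by R^3.
Enumerate all 2^3 = 8 price paths (U = up ×1.32, D = down ×0.95); each path with k up-moves has probability p*^k·(1−p*)^(3−k).
DDD: m=27.4360, payoff=11.7840, prob=0.002468
UDD: m=38.1216, payoff=1.0984, prob=0.015794
DUD: m=30.4000, payoff=8.8200, prob=0.015794
UUD: m=42.2400, payoff=0.0000, prob=0.101080
DDU: m=28.8800, payoff=10.3400, prob=0.015794
UDU: m=40.1280, payoff=0.0000, prob=0.101080
DUU: m=30.4000, payoff=8.8200, prob=0.101080
UUU: m=42.2400, payoff=0.0000, prob=0.646911
Price = Σ prob·payoff / R^3 = 1.240561 / 2.048383 = 0.6056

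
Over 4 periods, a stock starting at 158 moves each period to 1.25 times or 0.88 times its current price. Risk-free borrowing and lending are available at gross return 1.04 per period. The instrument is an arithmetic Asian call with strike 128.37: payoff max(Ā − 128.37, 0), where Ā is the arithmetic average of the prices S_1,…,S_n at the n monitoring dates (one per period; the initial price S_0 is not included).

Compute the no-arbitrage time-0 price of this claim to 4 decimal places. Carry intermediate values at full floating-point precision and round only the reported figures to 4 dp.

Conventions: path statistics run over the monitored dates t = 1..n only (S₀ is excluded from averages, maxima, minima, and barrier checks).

Under the martingale measure an up-move has probability p* = 0.4324; value the claim as the probability-weighted average of per-path payoffs, discounted 4 periods at R = 1.04.
Enumerate all 2^4 = 16 price paths (U = up ×1.25, D = down ×0.88); each path with k up-moves has probability p*^k·(1−p*)^(4−k).
DDDD: Ā=115.9549, payoff=0.0000, prob=0.103770
UDDD: Ā=164.7087, payoff=36.3387, prob=0.079063
DUDD: Ā=150.0937, payoff=21.7237, prob=0.079063
UUDD: Ā=213.2012, payoff=84.8312, prob=0.060238
DDUD: Ā=137.2325, payoff=8.8625, prob=0.079063
UDUD: Ā=194.9325, payoff=66.5625, prob=0.060238
DUUD: Ā=180.3175, payoff=51.9475, prob=0.060238
UUUD: Ā=256.1328, payoff=127.7628, prob=0.045896
DDDU: Ā=125.9146, payoff=0.0000, prob=0.079063
UDDU: Ā=178.8560, payoff=50.4860, prob=0.060238
DUDU: Ā=164.2410, payoff=35.8710, prob=0.060238
UUDU: Ā=233.2969, payoff=104.9269, prob=0.045896
DDUU: Ā=151.3798, payoff=23.0098, prob=0.060238
UDUU: Ā=215.0281, payoff=86.6581, prob=0.045896
DUUU: Ā=200.4131, payoff=72.0431, prob=0.045896
UUUU: Ā=284.6777, payoff=156.3077, prob=0.034968
Price = Σ prob·payoff / R^4 = 47.557179 / 1.169859 = 40.6521

price = 40.6521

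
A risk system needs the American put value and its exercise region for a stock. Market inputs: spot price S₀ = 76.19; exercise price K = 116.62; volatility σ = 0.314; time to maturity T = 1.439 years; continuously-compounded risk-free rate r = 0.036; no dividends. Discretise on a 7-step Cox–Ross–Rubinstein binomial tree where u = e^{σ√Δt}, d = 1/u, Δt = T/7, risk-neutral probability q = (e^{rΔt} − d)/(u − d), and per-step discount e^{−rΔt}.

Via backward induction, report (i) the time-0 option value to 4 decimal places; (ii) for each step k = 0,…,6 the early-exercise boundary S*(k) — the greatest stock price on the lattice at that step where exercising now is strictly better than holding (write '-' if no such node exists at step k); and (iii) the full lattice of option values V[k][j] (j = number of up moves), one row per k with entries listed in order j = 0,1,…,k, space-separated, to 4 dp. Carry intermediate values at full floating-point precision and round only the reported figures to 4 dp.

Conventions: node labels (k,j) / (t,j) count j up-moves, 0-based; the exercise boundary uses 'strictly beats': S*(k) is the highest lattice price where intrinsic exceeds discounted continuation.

price = 40.4300
boundary = 76.1900 66.0798 76.1900 66.0798 76.1900 87.8471 101.2877
tree:
40.4300
50.5402 30.3306
59.3089 40.4300 20.2981
66.9139 50.5402 29.3715 11.1793
73.5098 59.3089 40.4300 18.3280 3.9221
79.2304 66.9139 50.5402 28.7729 7.7547 0.0000
84.1919 73.5098 59.3089 40.4300 15.3323 0.0000 0.0000
88.4950 79.2304 66.9139 50.5402 28.7729 0.0000 0.0000 0.0000

Δt=0.20557  u=1.15300  d=0.86730  q=0.49047  discount=0.99263
step 7 (expiry): payoffs max(K−S,0) = 88.4950 79.2304 66.9139 50.5402 28.7729 0.0000 0.0000 0.0000
step 6: (k=6,j=0): S=32.4281, K−S=84.1919, hold=83.3320 ⇒ V=84.1919 exercise | (k=6,j=1): S=43.1102, K−S=73.5098, hold=72.6499 ⇒ V=73.5098 exercise | (k=6,j=2): S=57.3111, K−S=59.3089, hold=58.4490 ⇒ V=59.3089 exercise | (k=6,j=3): S=76.1900, K−S=40.4300, hold=39.5701 ⇒ V=40.4300 exercise | (k=6,j=4): S=101.2877, K−S=15.3323, hold=14.5526 ⇒ V=15.3323 exercise | (k=6,j=5): S=134.6529, K−S=0.0000, hold=0.0000 ⇒ V=0.0000 continue | (k=6,j=6): S=179.0089, K−S=0.0000, hold=0.0000 ⇒ V=0.0000 continue  boundary S*=101.2877
step 5: (k=5,j=0): S=37.3896, K−S=79.2304, hold=78.3705 ⇒ V=79.2304 exercise | (k=5,j=1): S=49.7061, K−S=66.9139, hold=66.0540 ⇒ V=66.9139 exercise | (k=5,j=2): S=66.0798, K−S=50.5402, hold=49.6804 ⇒ V=50.5402 exercise | (k=5,j=3): S=87.8471, K−S=28.7729, hold=27.9130 ⇒ V=28.7729 exercise | (k=5,j=4): S=116.7848, K−S=0.0000, hold=7.7547 ⇒ V=7.7547 continue | (k=5,j=5): S=155.2549, K−S=0.0000, hold=0.0000 ⇒ V=0.0000 continue  boundary S*=87.8471
step 4: (k=4,j=0): S=43.1102, K−S=73.5098, hold=72.6499 ⇒ V=73.5098 exercise | (k=4,j=1): S=57.3111, K−S=59.3089, hold=58.4490 ⇒ V=59.3089 exercise | (k=4,j=2): S=76.1900, K−S=40.4300, hold=39.5701 ⇒ V=40.4300 exercise | (k=4,j=3): S=101.2877, K−S=15.3323, hold=18.3280 ⇒ V=18.3280 continue | (k=4,j=4): S=134.6529, K−S=0.0000, hold=3.9221 ⇒ V=3.9221 continue  boundary S*=76.1900
step 3: (k=3,j=0): S=49.7061, K−S=66.9139, hold=66.0540 ⇒ V=66.9139 exercise | (k=3,j=1): S=66.0798, K−S=50.5402, hold=49.6804 ⇒ V=50.5402 exercise | (k=3,j=2): S=87.8471, K−S=28.7729, hold=29.3715 ⇒ V=29.3715 continue | (k=3,j=3): S=116.7848, K−S=0.0000, hold=11.1793 ⇒ V=11.1793 continue  boundary S*=66.0798
step 2: (k=2,j=0): S=57.3111, K−S=59.3089, hold=58.4490 ⇒ V=59.3089 exercise | (k=2,j=1): S=76.1900, K−S=40.4300, hold=39.8616 ⇒ V=40.4300 exercise | (k=2,j=2): S=101.2877, K−S=15.3323, hold=20.2981 ⇒ V=20.2981 continue  boundary S*=76.1900
step 1: (k=1,j=0): S=66.0798, K−S=50.5402, hold=49.6804 ⇒ V=50.5402 exercise | (k=1,j=1): S=87.8471, K−S=28.7729, hold=30.3306 ⇒ V=30.3306 continue  boundary S*=66.0798
step 0: (k=0,j=0): S=76.1900, K−S=40.4300, hold=40.3285 ⇒ V=40.4300 exercise  boundary S*=76.1900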